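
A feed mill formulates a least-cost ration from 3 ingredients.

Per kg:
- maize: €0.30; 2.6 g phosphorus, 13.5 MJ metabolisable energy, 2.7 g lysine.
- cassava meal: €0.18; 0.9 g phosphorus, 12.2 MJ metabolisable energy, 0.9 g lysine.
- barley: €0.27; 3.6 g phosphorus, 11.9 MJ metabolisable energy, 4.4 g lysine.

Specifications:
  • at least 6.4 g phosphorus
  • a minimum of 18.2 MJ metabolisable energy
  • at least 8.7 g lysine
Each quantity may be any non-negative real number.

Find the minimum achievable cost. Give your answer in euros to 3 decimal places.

€0.534

Treat it as an LP. Let x1 = kg of maize, x2 = kg of cassava meal, x3 = kg of barley.
Minimize 0.3x1 + 0.18x2 + 0.27x3 s.t.:
  2.6x1 + 0.9x2 + 3.6x3 ≥ 6.4   (phosphorus)
  13.5x1 + 12.2x2 + 11.9x3 ≥ 18.2   (metabolisable energy)
  2.7x1 + 0.9x2 + 4.4x3 ≥ 8.7   (lysine)
  x1, x2, x3 ≥ 0.
The optimal basis is {barley}; maize, cassava meal drop out. Binding constraint: lysine.
So barley = 1.977 kg.
Cost = 0.27·1.977 = 0.53379.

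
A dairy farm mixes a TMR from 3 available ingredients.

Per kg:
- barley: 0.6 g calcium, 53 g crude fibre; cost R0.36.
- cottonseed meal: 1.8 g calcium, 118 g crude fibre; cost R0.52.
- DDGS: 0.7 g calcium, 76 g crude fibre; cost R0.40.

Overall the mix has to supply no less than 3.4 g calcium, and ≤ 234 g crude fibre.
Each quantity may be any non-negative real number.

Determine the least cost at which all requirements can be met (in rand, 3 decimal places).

Treat it as an LP. Let x1 = kg of barley, x2 = kg of cottonseed meal, x3 = kg of DDGS.
Minimise 0.36x1 + 0.52x2 + 0.4x3 s.t.:
  0.6x1 + 1.8x2 + 0.7x3 ≥ 3.4   (calcium)
  53x1 + 118x2 + 76x3 ≤ 234   (crude fibre)
  x1, x2, x3 ≥ 0.
The minimum-cost mix takes nothing from barley, DDGS — only cottonseed meal. The calcium requirement is met with equality.
That vertex is x2 = 1.889.
Objective = 0.52·1.889 = 0.98228.

R0.982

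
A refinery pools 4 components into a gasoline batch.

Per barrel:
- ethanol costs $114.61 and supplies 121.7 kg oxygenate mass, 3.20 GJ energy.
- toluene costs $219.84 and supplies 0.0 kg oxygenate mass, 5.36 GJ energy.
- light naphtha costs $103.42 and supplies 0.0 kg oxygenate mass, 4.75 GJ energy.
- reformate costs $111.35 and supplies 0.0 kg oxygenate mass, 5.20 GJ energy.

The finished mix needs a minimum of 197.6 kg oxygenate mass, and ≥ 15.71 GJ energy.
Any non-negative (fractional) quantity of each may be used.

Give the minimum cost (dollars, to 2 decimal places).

$411.24

Let x1 = barrels of ethanol, x2 = barrels of toluene, x3 = barrels of light naphtha, x4 = barrels of reformate.
Minimise 114.61x1 + 219.84x2 + 103.42x3 + 111.35x4 s.t.:
  121.7x1 ≥ 197.6   (oxygenate mass)
  3.2x1 + 5.36x2 + 4.75x3 + 5.2x4 ≥ 15.71   (energy)
  x1, x2, x3, x4 ≥ 0.
The optimal basis is {ethanol, reformate}; toluene, light naphtha drop out. There the oxygenate mass and energy constraints are tight.
Solving gives x1 = 1.6237, x4 = 2.022.
Cost = 114.61·1.6237 + 111.35·2.022 = 411.2420.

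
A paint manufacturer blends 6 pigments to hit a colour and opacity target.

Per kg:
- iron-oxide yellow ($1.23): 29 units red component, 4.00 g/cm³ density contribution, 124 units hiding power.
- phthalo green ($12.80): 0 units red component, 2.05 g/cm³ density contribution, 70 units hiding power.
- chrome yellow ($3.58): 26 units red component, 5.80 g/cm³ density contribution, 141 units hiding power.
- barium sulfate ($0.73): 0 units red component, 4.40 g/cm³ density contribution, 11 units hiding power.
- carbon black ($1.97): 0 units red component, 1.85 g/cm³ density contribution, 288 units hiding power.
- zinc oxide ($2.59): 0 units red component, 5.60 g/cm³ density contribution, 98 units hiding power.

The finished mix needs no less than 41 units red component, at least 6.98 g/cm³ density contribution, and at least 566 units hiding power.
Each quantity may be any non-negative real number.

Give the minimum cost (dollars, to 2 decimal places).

$4.41

Let x1 = kg of iron-oxide yellow, x2 = kg of phthalo green, x3 = kg of chrome yellow, x4 = kg of barium sulfate, x5 = kg of carbon black, x6 = kg of zinc oxide.
Minimise 1.23x1 + 12.8x2 + 3.58x3 + 0.73x4 + 1.97x5 + 2.59x6 subject to:
  29x1 + 26x3 ≥ 41   (red component)
  4x1 + 2.05x2 + 5.8x3 + 4.4x4 + 1.85x5 + 5.6x6 ≥ 6.98   (density contribution)
  124x1 + 70x2 + 141x3 + 11x4 + 288x5 + 98x6 ≥ 566   (hiding power)
  x1, x2, x3, x4, x5, x6 ≥ 0.
The minimum-cost mix takes nothing from phthalo green, chrome yellow, barium sulfate, zinc oxide — only iron-oxide yellow, carbon black. Binding constraints: red component and hiding power.
That vertex is x1 = 1.414, x5 = 1.357.
Total cost: 1.23·1.414 + 1.97·1.357 = 4.4125.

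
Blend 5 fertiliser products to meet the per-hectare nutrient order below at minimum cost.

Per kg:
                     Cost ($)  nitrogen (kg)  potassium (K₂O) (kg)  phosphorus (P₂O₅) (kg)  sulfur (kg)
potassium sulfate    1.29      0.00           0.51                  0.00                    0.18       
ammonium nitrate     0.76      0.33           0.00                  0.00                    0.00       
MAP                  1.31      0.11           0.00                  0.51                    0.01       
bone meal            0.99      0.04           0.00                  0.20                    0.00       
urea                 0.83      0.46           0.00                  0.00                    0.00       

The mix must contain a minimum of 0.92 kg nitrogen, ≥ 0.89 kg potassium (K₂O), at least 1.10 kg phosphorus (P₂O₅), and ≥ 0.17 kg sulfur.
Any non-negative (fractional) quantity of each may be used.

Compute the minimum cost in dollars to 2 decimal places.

$6.31

Let x1 = kg of potassium sulfate, x2 = kg of ammonium nitrate, x3 = kg of MAP, x4 = kg of bone meal, x5 = kg of urea.
min 1.29x1 + 0.76x2 + 1.31x3 + 0.99x4 + 0.83x5 with:
  0.33x2 + 0.11x3 + 0.04x4 + 0.46x5 ≥ 0.92   (nitrogen)
  0.51x1 ≥ 0.89   (potassium (K₂O))
  0.51x3 + 0.2x4 ≥ 1.1   (phosphorus (P₂O₅))
  0.18x1 + 0.01x3 ≥ 0.17   (sulfur)
  x1, x2, x3, x4, x5 ≥ 0.
At the optimum only potassium sulfate, MAP, urea are positive (ammonium nitrate, bone meal = 0). There the nitrogen, potassium (K₂O), phosphorus (P₂O₅) constraints are tight.
So potassium sulfate = 1.745 kg, MAP = 2.157 kg, urea = 1.484 kg.
Objective = 1.29·1.745 + 1.31·2.157 + 0.83·1.484 = 6.3084.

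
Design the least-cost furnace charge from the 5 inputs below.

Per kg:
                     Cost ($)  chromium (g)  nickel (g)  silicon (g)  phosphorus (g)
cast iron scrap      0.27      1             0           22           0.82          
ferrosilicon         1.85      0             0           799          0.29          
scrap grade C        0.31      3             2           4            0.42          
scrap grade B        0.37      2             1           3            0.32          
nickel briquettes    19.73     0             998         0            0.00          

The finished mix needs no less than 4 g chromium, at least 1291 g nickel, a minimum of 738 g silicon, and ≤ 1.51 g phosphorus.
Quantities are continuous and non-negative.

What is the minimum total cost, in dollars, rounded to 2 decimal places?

$27.58

This is a linear program. Let x1 = kg of cast iron scrap, x2 = kg of ferrosilicon, x3 = kg of scrap grade C, x4 = kg of scrap grade B, x5 = kg of nickel briquettes.
Minimise 0.27x1 + 1.85x2 + 0.31x3 + 0.37x4 + 19.73x5 with:
  1x1 + 3x3 + 2x4 ≥ 4   (chromium)
  2x3 + 1x4 + 998x5 ≥ 1291   (nickel)
  22x1 + 799x2 + 4x3 + 3x4 ≥ 738   (silicon)
  0.82x1 + 0.29x2 + 0.42x3 + 0.32x4 ≤ 1.51   (phosphorus)
  x1, x2, x3, x4, x5 ≥ 0.
The optimal basis is {ferrosilicon, scrap grade C, nickel briquettes}; cast iron scrap, scrap grade B drop out. Binding constraints: chromium, nickel, silicon.
So ferrosilicon = 0.917 kg, scrap grade C = 1.333 kg, nickel briquettes = 1.291 kg.
Objective = 1.85·0.917 + 0.31·1.333 + 19.73·1.291 = 27.5811.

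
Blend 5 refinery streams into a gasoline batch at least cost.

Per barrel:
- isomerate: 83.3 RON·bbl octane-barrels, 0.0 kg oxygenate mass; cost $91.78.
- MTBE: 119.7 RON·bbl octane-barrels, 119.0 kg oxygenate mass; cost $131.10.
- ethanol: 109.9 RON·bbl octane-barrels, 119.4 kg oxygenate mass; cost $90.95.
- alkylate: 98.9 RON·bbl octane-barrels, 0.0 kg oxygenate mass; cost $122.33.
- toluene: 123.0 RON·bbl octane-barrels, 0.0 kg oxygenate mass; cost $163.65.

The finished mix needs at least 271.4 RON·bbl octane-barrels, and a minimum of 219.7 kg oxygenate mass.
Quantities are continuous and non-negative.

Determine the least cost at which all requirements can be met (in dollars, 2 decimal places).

$224.60

Let x1 = barrels of isomerate, x2 = barrels of MTBE, x3 = barrels of ethanol, x4 = barrels of alkylate, x5 = barrels of toluene.
Minimise 91.78x1 + 131.1x2 + 90.95x3 + 122.33x4 + 163.65x5 subject to:
  83.3x1 + 119.7x2 + 109.9x3 + 98.9x4 + 123x5 ≥ 271.4   (octane-barrels)
  119x2 + 119.4x3 ≥ 219.7   (oxygenate mass)
  x1, x2, x3, x4, x5 ≥ 0.
The cheapest feasible vertex uses only ethanol; isomerate, MTBE, alkylate, toluene are not used. Binding constraint: octane-barrels.
So ethanol = 2.4695 barrels.
Hence cost = 90.95·2.4695 = $224.6010.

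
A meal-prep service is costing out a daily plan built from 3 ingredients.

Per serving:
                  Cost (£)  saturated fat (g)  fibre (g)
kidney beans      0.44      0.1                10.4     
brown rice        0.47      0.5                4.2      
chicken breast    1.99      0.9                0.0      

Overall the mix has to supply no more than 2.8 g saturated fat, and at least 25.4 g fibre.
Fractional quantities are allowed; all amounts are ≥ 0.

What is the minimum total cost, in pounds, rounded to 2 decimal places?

This is a linear program. Let x1 = servings of kidney beans, x2 = servings of brown rice, x3 = servings of chicken breast.
min 0.44x1 + 0.47x2 + 1.99x3 s.t.:
  0.1x1 + 0.5x2 + 0.9x3 ≤ 2.8   (saturated fat)
  10.4x1 + 4.2x2 ≥ 25.4   (fibre)
  x1, x2, x3 ≥ 0.
At the optimum only kidney beans is positive (brown rice, chicken breast = 0). Binding constraint: fibre.
That vertex is x1 = 2.442.
Cost = 0.44·2.442 = 1.0745.

£1.07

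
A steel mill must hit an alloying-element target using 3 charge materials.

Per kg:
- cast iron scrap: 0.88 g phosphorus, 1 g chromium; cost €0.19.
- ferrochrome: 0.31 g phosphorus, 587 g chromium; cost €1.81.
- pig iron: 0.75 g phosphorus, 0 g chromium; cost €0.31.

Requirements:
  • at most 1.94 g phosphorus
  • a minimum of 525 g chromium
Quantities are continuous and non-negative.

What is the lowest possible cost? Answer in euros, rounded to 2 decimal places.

Set it up as a linear program. Let x1 = kg of cast iron scrap, x2 = kg of ferrochrome, x3 = kg of pig iron.
Minimize 0.19x1 + 1.81x2 + 0.31x3 s.t.:
  0.88x1 + 0.31x2 + 0.75x3 ≤ 1.94   (phosphorus)
  1x1 + 587x2 ≥ 525   (chromium)
  x1, x2, x3 ≥ 0.
The minimum-cost mix takes nothing from cast iron scrap, pig iron — only ferrochrome. There the chromium constraint is tight.
That vertex is x2 = 0.8944.
Hence cost = 1.81·0.8944 = €1.6189.

€1.62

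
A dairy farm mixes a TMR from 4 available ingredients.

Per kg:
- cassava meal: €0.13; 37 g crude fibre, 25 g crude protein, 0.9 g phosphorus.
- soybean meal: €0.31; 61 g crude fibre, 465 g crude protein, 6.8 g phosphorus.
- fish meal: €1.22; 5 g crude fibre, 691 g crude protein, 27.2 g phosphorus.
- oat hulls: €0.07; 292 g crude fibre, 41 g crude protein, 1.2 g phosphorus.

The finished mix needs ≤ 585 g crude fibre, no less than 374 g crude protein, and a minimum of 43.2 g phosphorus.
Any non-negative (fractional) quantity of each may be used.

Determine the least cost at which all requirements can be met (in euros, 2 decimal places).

Set it up as a linear program. Let x1 = kg of cassava meal, x2 = kg of soybean meal, x3 = kg of fish meal, x4 = kg of oat hulls.
min 0.13x1 + 0.31x2 + 1.22x3 + 0.07x4 s.t.:
  37x1 + 61x2 + 5x3 + 292x4 ≤ 585   (crude fibre)
  25x1 + 465x2 + 691x3 + 41x4 ≥ 374   (crude protein)
  0.9x1 + 6.8x2 + 27.2x3 + 1.2x4 ≥ 43.2   (phosphorus)
  x1, x2, x3, x4 ≥ 0.
The cheapest feasible vertex uses only fish meal; cassava meal, soybean meal, oat hulls are not used. Binding constraint: phosphorus.
Optimal quantities: fish meal = 1.588 kg.
Total cost: 1.22·1.588 = 1.9374.

€1.94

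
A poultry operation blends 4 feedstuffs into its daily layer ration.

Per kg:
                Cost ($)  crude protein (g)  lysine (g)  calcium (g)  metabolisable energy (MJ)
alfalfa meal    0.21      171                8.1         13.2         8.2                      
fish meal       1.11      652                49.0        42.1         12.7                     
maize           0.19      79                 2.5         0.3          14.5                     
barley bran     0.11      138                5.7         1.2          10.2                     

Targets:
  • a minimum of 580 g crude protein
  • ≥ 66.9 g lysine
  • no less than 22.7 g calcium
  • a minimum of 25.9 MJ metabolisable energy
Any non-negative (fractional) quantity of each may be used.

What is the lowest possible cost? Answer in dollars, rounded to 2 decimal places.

Let x1 = kg of alfalfa meal, x2 = kg of fish meal, x3 = kg of maize, x4 = kg of barley bran.
Minimise 0.21x1 + 1.11x2 + 0.19x3 + 0.11x4 s.t.:
  171x1 + 652x2 + 79x3 + 138x4 ≥ 580   (crude protein)
  8.1x1 + 49x2 + 2.5x3 + 5.7x4 ≥ 66.9   (lysine)
  13.2x1 + 42.1x2 + 0.3x3 + 1.2x4 ≥ 22.7   (calcium)
  8.2x1 + 12.7x2 + 14.5x3 + 10.2x4 ≥ 25.9   (metabolisable energy)
  x1, x2, x3, x4 ≥ 0.
At the optimum only alfalfa meal, barley bran are positive (fish meal, maize = 0). There the lysine and calcium constraints are tight.
Solving gives x1 = 0.7495, x4 = 10.67.
Total cost: 0.21·0.7495 + 0.11·10.67 = 1.3311.

$1.33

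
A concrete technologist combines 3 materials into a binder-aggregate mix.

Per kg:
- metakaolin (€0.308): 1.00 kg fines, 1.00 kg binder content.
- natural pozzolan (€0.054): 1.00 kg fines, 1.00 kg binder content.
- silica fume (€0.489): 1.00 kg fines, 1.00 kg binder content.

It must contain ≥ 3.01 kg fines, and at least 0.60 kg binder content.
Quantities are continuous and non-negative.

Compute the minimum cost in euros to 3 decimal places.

Treat it as an LP. Let x1 = kg of metakaolin, x2 = kg of natural pozzolan, x3 = kg of silica fume.
min 0.308x1 + 0.054x2 + 0.489x3 with:
  1x1 + 1x2 + 1x3 ≥ 3.01   (fines)
  1x1 + 1x2 + 1x3 ≥ 0.6   (binder content)
  x1, x2, x3 ≥ 0.
The minimum-cost mix takes nothing from metakaolin, silica fume — only natural pozzolan. There the fines constraint is tight.
So natural pozzolan = 3.01 kg.
Total cost: 0.054·3.01 = 0.16254.

€0.163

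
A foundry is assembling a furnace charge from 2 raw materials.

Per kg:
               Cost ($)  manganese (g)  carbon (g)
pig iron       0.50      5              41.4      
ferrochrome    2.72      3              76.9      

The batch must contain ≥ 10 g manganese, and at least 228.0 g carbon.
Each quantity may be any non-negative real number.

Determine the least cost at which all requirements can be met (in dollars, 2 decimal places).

Let x1 = kg of pig iron, x2 = kg of ferrochrome.
min 0.5x1 + 2.72x2 with:
  5x1 + 3x2 ≥ 10   (manganese)
  41.4x1 + 76.9x2 ≥ 228   (carbon)
  x1, x2 ≥ 0.
The optimal basis is {pig iron}; ferrochrome drops out. The carbon requirement is met with equality.
That vertex is x1 = 5.507.
Cost = 0.5·5.507 = 2.7535.

$2.75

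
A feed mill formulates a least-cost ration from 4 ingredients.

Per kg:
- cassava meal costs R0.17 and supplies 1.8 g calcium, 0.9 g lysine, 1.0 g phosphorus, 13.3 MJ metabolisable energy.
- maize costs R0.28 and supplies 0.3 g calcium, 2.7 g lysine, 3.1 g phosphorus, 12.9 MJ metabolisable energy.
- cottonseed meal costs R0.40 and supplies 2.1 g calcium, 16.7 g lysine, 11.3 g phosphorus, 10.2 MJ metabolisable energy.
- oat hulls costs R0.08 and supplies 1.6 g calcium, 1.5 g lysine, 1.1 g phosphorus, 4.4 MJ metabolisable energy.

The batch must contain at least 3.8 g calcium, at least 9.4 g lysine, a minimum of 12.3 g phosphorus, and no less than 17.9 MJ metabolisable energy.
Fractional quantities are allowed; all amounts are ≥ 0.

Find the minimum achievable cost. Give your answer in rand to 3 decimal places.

R0.512

Let x1 = kg of cassava meal, x2 = kg of maize, x3 = kg of cottonseed meal, x4 = kg of oat hulls.
Minimise 0.17x1 + 0.28x2 + 0.4x3 + 0.08x4 s.t.:
  1.8x1 + 0.3x2 + 2.1x3 + 1.6x4 ≥ 3.8   (calcium)
  0.9x1 + 2.7x2 + 16.7x3 + 1.5x4 ≥ 9.4   (lysine)
  1x1 + 3.1x2 + 11.3x3 + 1.1x4 ≥ 12.3   (phosphorus)
  13.3x1 + 12.9x2 + 10.2x3 + 4.4x4 ≥ 17.9   (metabolisable energy)
  x1, x2, x3, x4 ≥ 0.
The optimal basis is {cassava meal, cottonseed meal, oat hulls}; maize drops out. Binding constraints: calcium, phosphorus, metabolisable energy.
That vertex is x1 = 0.3667, x3 = 0.9917, x4 = 0.6609.
Total cost: 0.17·0.3667 + 0.4·0.9917 + 0.08·0.6609 = 0.51189.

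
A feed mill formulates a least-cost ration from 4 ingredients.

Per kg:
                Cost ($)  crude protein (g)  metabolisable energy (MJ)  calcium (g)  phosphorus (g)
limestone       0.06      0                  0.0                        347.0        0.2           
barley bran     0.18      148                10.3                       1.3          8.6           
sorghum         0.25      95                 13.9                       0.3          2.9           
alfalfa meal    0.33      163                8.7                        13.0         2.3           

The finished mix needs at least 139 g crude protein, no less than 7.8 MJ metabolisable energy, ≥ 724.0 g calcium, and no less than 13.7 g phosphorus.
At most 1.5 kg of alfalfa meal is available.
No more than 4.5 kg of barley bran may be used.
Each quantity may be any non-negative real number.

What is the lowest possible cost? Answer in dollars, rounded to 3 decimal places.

$0.403

Let x1 = kg of limestone, x2 = kg of barley bran, x3 = kg of sorghum, x4 = kg of alfalfa meal.
Minimise 0.06x1 + 0.18x2 + 0.25x3 + 0.33x4 subject to:
  148x2 + 95x3 + 163x4 ≥ 139   (crude protein)
  10.3x2 + 13.9x3 + 8.7x4 ≥ 7.8   (metabolisable energy)
  347x1 + 1.3x2 + 0.3x3 + 13x4 ≥ 724   (calcium)
  0.2x1 + 8.6x2 + 2.9x3 + 2.3x4 ≥ 13.7   (phosphorus)
  x4 ≤ 1.5
  x2 ≤ 4.5
  x1, x2, x3, x4 ≥ 0.
The cheapest feasible vertex uses only limestone, barley bran; sorghum, alfalfa meal are not used. The calcium and phosphorus requirements are met with equality.
Solving gives x1 = 2.081, x2 = 1.545.
Hence cost = 0.06·2.081 + 0.18·1.545 = $0.40296.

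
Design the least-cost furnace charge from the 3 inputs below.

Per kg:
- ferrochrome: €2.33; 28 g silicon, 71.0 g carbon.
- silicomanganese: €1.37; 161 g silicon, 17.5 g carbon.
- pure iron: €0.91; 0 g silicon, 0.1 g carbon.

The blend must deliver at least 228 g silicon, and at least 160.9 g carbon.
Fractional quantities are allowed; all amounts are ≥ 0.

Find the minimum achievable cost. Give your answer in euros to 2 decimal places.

€6.13

Treat it as an LP. Let x1 = kg of ferrochrome, x2 = kg of silicomanganese, x3 = kg of pure iron.
min 2.33x1 + 1.37x2 + 0.91x3 with:
  28x1 + 161x2 ≥ 228   (silicon)
  71x1 + 17.5x2 + 0.1x3 ≥ 160.9   (carbon)
  x1, x2, x3 ≥ 0.
At the optimum only ferrochrome, silicomanganese are positive (pure iron = 0). The silicon and carbon requirements are met with equality.
Optimal quantities: ferrochrome = 2.003 kg, silicomanganese = 1.068 kg.
Cost = 2.33·2.003 + 1.37·1.068 = 6.1302.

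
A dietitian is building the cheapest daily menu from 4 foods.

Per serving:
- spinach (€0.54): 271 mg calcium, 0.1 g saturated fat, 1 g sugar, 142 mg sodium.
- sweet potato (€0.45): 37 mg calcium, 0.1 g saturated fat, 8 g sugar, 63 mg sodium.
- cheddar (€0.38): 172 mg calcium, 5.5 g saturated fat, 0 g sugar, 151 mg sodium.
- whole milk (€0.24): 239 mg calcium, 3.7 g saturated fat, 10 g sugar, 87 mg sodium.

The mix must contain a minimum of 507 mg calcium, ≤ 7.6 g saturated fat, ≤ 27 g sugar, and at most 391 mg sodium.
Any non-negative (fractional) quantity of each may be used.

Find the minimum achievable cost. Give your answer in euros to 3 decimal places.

Treat it as an LP. Let x1 = servings of spinach, x2 = servings of sweet potato, x3 = servings of cheddar, x4 = servings of whole milk.
Minimise 0.54x1 + 0.45x2 + 0.38x3 + 0.24x4 subject to:
  271x1 + 37x2 + 172x3 + 239x4 ≥ 507   (calcium)
  0.1x1 + 0.1x2 + 5.5x3 + 3.7x4 ≤ 7.6   (saturated fat)
  1x1 + 8x2 + 10x4 ≤ 27   (sugar)
  142x1 + 63x2 + 151x3 + 87x4 ≤ 391   (sodium)
  x1, x2, x3, x4 ≥ 0.
The optimal basis is {spinach, whole milk}; sweet potato, cheddar drop out. Binding constraints: calcium and saturated fat.
Solving gives x1 = 0.06079, x4 = 2.052.
Cost = 0.54·0.06079 + 0.24·2.052 = 0.52531.

€0.525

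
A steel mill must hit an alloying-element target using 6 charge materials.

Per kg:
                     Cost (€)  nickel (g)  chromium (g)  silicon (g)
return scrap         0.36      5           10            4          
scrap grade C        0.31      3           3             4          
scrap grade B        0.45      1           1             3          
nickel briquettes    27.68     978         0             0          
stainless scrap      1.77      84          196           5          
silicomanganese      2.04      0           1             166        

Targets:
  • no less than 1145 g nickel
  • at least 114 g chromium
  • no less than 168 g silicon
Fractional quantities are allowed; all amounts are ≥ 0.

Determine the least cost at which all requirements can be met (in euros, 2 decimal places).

€25.35

Let x1 = kg of return scrap, x2 = kg of scrap grade C, x3 = kg of scrap grade B, x4 = kg of nickel briquettes, x5 = kg of stainless scrap, x6 = kg of silicomanganese.
Minimize 0.36x1 + 0.31x2 + 0.45x3 + 27.68x4 + 1.77x5 + 2.04x6 with:
  5x1 + 3x2 + 1x3 + 978x4 + 84x5 ≥ 1145   (nickel)
  10x1 + 3x2 + 1x3 + 196x5 + 1x6 ≥ 114   (chromium)
  4x1 + 4x2 + 3x3 + 5x5 + 166x6 ≥ 168   (silicon)
  x1, x2, x3, x4, x5, x6 ≥ 0.
At the optimum only stainless scrap, silicomanganese are positive (return scrap, scrap grade C, scrap grade B, nickel briquettes = 0). There the nickel and silicon constraints are tight.
So stainless scrap = 13.63 kg, silicomanganese = 0.6015 kg.
Cost = 1.77·13.63 + 2.04·0.6015 = 25.3522.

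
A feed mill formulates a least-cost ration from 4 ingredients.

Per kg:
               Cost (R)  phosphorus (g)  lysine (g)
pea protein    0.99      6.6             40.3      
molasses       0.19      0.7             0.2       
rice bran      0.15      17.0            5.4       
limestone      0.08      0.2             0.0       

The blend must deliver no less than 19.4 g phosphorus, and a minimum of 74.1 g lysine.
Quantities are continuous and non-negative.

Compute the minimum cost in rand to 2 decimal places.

R1.83

This is a linear program. Let x1 = kg of pea protein, x2 = kg of molasses, x3 = kg of rice bran, x4 = kg of limestone.
Minimize 0.99x1 + 0.19x2 + 0.15x3 + 0.08x4 s.t.:
  6.6x1 + 0.7x2 + 17x3 + 0.2x4 ≥ 19.4   (phosphorus)
  40.3x1 + 0.2x2 + 5.4x3 ≥ 74.1   (lysine)
  x1, x2, x3, x4 ≥ 0.
The cheapest feasible vertex uses only pea protein, rice bran; molasses, limestone are not used. Binding constraints: phosphorus and lysine.
Solving gives x1 = 1.778, x3 = 0.4508.
Hence cost = 0.99·1.778 + 0.15·0.4508 = R1.8278.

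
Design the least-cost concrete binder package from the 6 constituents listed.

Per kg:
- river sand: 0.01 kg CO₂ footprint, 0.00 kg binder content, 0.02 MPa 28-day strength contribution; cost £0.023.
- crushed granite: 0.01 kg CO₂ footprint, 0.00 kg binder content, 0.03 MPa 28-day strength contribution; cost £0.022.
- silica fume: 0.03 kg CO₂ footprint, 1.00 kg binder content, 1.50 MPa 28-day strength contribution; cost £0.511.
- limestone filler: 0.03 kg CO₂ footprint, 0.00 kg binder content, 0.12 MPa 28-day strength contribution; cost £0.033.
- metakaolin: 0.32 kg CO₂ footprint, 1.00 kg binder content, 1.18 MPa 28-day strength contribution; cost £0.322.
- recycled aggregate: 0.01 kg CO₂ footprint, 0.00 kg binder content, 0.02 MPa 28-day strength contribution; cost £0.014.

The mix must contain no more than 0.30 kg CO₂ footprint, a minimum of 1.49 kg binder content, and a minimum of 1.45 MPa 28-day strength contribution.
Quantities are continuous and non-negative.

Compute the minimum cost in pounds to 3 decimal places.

This is a linear program. Let x1 = kg of river sand, x2 = kg of crushed granite, x3 = kg of silica fume, x4 = kg of limestone filler, x5 = kg of metakaolin, x6 = kg of recycled aggregate.
min 0.023x1 + 0.022x2 + 0.511x3 + 0.033x4 + 0.322x5 + 0.014x6 s.t.:
  0.01x1 + 0.01x2 + 0.03x3 + 0.03x4 + 0.32x5 + 0.01x6 ≤ 0.3   (CO₂ footprint)
  1x3 + 1x5 ≥ 1.49   (binder content)
  0.02x1 + 0.03x2 + 1.5x3 + 0.12x4 + 1.18x5 + 0.02x6 ≥ 1.45   (28-day strength contribution)
  x1, x2, x3, x4, x5, x6 ≥ 0.
The optimal basis is {silica fume, metakaolin}; river sand, crushed granite, limestone filler, recycled aggregate drop out. Binding constraints: CO₂ footprint and binder content.
That vertex is x3 = 0.6097, x5 = 0.8803.
Objective = 0.511·0.6097 + 0.322·0.8803 = 0.59501.

£0.595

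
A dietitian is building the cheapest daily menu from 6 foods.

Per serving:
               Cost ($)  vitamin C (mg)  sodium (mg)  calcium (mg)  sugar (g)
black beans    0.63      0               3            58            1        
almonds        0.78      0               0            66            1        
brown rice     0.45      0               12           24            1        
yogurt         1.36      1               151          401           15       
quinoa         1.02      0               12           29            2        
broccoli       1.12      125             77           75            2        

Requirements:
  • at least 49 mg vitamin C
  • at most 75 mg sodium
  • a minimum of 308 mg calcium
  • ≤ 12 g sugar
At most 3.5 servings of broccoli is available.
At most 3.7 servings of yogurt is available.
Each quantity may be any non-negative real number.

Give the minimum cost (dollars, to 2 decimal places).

This is a linear program. Let x1 = servings of black beans, x2 = servings of almonds, x3 = servings of brown rice, x4 = servings of yogurt, x5 = servings of quinoa, x6 = servings of broccoli.
Minimise 0.63x1 + 0.78x2 + 0.45x3 + 1.36x4 + 1.02x5 + 1.12x6 s.t.:
  1x4 + 125x6 ≥ 49   (vitamin C)
  3x1 + 12x3 + 151x4 + 12x5 + 77x6 ≤ 75   (sodium)
  58x1 + 66x2 + 24x3 + 401x4 + 29x5 + 75x6 ≥ 308   (calcium)
  1x1 + 1x2 + 1x3 + 15x4 + 2x5 + 2x6 ≤ 12   (sugar)
  x6 ≤ 3.5
  x4 ≤ 3.7
  x1, x2, x3, x4, x5, x6 ≥ 0.
At the optimum only almonds, yogurt, broccoli are positive (black beans, brown rice, quinoa = 0). Binding constraints: vitamin C, sodium, calcium.
Optimal quantities: almonds = 2.413 servings, yogurt = 0.298 servings, broccoli = 0.3896 servings.
Hence cost = 0.78·2.413 + 1.36·0.298 + 1.12·0.3896 = $2.7238.

$2.72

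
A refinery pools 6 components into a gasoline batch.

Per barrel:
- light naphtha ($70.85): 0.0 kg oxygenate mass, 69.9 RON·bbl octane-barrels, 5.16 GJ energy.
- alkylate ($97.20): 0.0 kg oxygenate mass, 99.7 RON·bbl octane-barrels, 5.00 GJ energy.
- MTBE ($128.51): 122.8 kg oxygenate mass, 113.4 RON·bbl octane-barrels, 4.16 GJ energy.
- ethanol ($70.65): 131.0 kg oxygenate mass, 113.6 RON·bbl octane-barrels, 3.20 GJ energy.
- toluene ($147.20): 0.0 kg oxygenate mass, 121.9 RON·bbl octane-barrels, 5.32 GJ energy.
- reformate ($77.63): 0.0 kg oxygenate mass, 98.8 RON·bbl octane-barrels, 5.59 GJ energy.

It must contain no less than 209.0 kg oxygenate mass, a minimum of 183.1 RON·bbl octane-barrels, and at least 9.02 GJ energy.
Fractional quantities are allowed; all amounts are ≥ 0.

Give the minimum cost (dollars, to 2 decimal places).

$166.47

Let x1 = barrels of light naphtha, x2 = barrels of alkylate, x3 = barrels of MTBE, x4 = barrels of ethanol, x5 = barrels of toluene, x6 = barrels of reformate.
min 70.85x1 + 97.2x2 + 128.51x3 + 70.65x4 + 147.2x5 + 77.63x6 with:
  122.8x3 + 131x4 ≥ 209   (oxygenate mass)
  69.9x1 + 99.7x2 + 113.4x3 + 113.6x4 + 121.9x5 + 98.8x6 ≥ 183.1   (octane-barrels)
  5.16x1 + 5x2 + 4.16x3 + 3.2x4 + 5.32x5 + 5.59x6 ≥ 9.02   (energy)
  x1, x2, x3, x4, x5, x6 ≥ 0.
The minimum-cost mix takes nothing from alkylate, MTBE, toluene, reformate — only light naphtha, ethanol. The oxygenate mass and energy requirements are met with equality.
So light naphtha = 0.75865 barrels, ethanol = 1.5954 barrels.
Objective = 70.85·0.75865 + 70.65·1.5954 = 166.4654.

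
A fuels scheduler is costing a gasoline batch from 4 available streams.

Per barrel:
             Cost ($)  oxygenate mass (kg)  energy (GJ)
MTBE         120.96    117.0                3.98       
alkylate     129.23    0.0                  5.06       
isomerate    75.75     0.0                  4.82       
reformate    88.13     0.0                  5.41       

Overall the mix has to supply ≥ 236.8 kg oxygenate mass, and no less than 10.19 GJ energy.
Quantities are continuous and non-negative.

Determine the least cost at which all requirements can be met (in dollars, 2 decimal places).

$278.36

Let x1 = barrels of MTBE, x2 = barrels of alkylate, x3 = barrels of isomerate, x4 = barrels of reformate.
Minimise 120.96x1 + 129.23x2 + 75.75x3 + 88.13x4 subject to:
  117x1 ≥ 236.8   (oxygenate mass)
  3.98x1 + 5.06x2 + 4.82x3 + 5.41x4 ≥ 10.19   (energy)
  x1, x2, x3, x4 ≥ 0.
The optimal basis is {MTBE, isomerate}; alkylate, reformate drop out. There the oxygenate mass and energy constraints are tight.
Solving gives x1 = 2.0239, x3 = 0.44289.
Hence cost = 120.96·2.0239 + 75.75·0.44289 = $278.3599.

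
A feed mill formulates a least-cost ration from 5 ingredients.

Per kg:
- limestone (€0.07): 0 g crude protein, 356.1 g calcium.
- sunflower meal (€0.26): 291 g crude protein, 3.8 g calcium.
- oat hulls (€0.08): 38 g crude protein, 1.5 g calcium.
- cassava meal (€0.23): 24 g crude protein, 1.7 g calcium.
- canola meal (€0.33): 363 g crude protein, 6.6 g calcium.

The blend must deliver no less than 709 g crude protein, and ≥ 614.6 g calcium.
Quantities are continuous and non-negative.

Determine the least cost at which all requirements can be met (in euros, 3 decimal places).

Let x1 = kg of limestone, x2 = kg of sunflower meal, x3 = kg of oat hulls, x4 = kg of cassava meal, x5 = kg of canola meal.
min 0.07x1 + 0.26x2 + 0.08x3 + 0.23x4 + 0.33x5 with:
  291x2 + 38x3 + 24x4 + 363x5 ≥ 709   (crude protein)
  356.1x1 + 3.8x2 + 1.5x3 + 1.7x4 + 6.6x5 ≥ 614.6   (calcium)
  x1, x2, x3, x4, x5 ≥ 0.
The minimum-cost mix takes nothing from oat hulls, cassava meal, canola meal — only limestone, sunflower meal. Binding constraints: crude protein and calcium.
Solving gives x1 = 1.7, x2 = 2.436.
Objective = 0.07·1.7 + 0.26·2.436 = 0.75236.

€0.752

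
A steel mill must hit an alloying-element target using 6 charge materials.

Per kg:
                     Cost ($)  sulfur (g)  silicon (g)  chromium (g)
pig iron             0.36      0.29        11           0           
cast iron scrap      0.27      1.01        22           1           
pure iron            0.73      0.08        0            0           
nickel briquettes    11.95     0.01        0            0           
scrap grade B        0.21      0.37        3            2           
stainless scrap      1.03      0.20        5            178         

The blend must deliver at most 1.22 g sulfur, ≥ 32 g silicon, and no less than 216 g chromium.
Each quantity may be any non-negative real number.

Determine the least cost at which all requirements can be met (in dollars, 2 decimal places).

$1.79

This is a linear program. Let x1 = kg of pig iron, x2 = kg of cast iron scrap, x3 = kg of pure iron, x4 = kg of nickel briquettes, x5 = kg of scrap grade B, x6 = kg of stainless scrap.
min 0.36x1 + 0.27x2 + 0.73x3 + 11.95x4 + 0.21x5 + 1.03x6 with:
  0.29x1 + 1.01x2 + 0.08x3 + 0.01x4 + 0.37x5 + 0.2x6 ≤ 1.22   (sulfur)
  11x1 + 22x2 + 3x5 + 5x6 ≥ 32   (silicon)
  1x2 + 2x5 + 178x6 ≥ 216   (chromium)
  x1, x2, x3, x4, x5, x6 ≥ 0.
At the optimum only pig iron, cast iron scrap, stainless scrap are positive (pure iron, nickel briquettes, scrap grade B = 0). Binding constraints: sulfur, silicon, chromium.
Optimal quantities: pig iron = 0.9923 kg, cast iron scrap = 0.6835 kg, stainless scrap = 1.21 kg.
Total cost: 0.36·0.9923 + 0.27·0.6835 + 1.03·1.21 = 1.7881.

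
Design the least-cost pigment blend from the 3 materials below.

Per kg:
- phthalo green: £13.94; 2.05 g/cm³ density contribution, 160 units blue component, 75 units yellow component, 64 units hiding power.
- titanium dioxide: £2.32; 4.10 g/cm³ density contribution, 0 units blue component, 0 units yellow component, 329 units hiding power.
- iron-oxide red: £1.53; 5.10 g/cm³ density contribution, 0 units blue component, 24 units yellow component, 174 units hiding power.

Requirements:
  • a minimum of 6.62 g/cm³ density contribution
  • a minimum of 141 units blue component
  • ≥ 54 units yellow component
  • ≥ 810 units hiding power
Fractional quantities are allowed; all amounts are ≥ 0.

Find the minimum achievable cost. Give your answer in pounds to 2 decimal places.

Let x1 = kg of phthalo green, x2 = kg of titanium dioxide, x3 = kg of iron-oxide red.
min 13.94x1 + 2.32x2 + 1.53x3 with:
  2.05x1 + 4.1x2 + 5.1x3 ≥ 6.62   (density contribution)
  160x1 ≥ 141   (blue component)
  75x1 + 24x3 ≥ 54   (yellow component)
  64x1 + 329x2 + 174x3 ≥ 810   (hiding power)
  x1, x2, x3 ≥ 0.
The optimal basis is {phthalo green, titanium dioxide}; iron-oxide red drops out. Binding constraints: blue component and hiding power.
So phthalo green = 0.8812 kg, titanium dioxide = 2.291 kg.
Hence cost = 13.94·0.8812 + 2.32·2.291 = £17.5990.

£17.60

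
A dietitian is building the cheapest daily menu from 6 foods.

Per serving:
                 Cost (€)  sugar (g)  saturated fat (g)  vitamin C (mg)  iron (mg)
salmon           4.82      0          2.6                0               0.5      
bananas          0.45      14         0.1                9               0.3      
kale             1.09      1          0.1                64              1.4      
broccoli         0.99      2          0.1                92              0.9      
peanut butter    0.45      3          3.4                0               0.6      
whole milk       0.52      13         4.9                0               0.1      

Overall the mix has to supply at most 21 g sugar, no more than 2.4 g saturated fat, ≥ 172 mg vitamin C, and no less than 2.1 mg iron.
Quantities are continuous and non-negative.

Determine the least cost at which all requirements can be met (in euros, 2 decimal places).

Let x1 = servings of salmon, x2 = servings of bananas, x3 = servings of kale, x4 = servings of broccoli, x5 = servings of peanut butter, x6 = servings of whole milk.
Minimize 4.82x1 + 0.45x2 + 1.09x3 + 0.99x4 + 0.45x5 + 0.52x6 s.t.:
  14x2 + 1x3 + 2x4 + 3x5 + 13x6 ≤ 21   (sugar)
  2.6x1 + 0.1x2 + 0.1x3 + 0.1x4 + 3.4x5 + 4.9x6 ≤ 2.4   (saturated fat)
  9x2 + 64x3 + 92x4 ≥ 172   (vitamin C)
  0.5x1 + 0.3x2 + 1.4x3 + 0.9x4 + 0.6x5 + 0.1x6 ≥ 2.1   (iron)
  x1, x2, x3, x4, x5, x6 ≥ 0.
At the optimum only kale, broccoli are positive (salmon, bananas, peanut butter, whole milk = 0). Binding constraints: vitamin C and iron.
Solving gives x3 = 0.5393, x4 = 1.494.
Objective = 1.09·0.5393 + 0.99·1.494 = 2.0669.

€2.07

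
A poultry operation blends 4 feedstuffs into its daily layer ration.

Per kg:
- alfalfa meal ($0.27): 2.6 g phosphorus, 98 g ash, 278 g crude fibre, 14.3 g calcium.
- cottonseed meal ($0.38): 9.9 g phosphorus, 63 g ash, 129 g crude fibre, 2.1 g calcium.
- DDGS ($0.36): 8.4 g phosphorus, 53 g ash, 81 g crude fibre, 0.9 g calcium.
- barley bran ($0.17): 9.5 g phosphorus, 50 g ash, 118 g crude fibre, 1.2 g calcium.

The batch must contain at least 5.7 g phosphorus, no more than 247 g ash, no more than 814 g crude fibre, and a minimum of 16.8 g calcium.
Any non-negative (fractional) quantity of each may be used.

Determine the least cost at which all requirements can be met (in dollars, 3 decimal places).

$0.359

Set it up as a linear program. Let x1 = kg of alfalfa meal, x2 = kg of cottonseed meal, x3 = kg of DDGS, x4 = kg of barley bran.
min 0.27x1 + 0.38x2 + 0.36x3 + 0.17x4 subject to:
  2.6x1 + 9.9x2 + 8.4x3 + 9.5x4 ≥ 5.7   (phosphorus)
  98x1 + 63x2 + 53x3 + 50x4 ≤ 247   (ash)
  278x1 + 129x2 + 81x3 + 118x4 ≤ 814   (crude fibre)
  14.3x1 + 2.1x2 + 0.9x3 + 1.2x4 ≥ 16.8   (calcium)
  x1, x2, x3, x4 ≥ 0.
The optimal basis is {alfalfa meal, barley bran}; cottonseed meal, DDGS drop out. Binding constraints: phosphorus and calcium.
So alfalfa meal = 1.151 kg, barley bran = 0.285 kg.
Cost = 0.27·1.151 + 0.17·0.285 = 0.35922.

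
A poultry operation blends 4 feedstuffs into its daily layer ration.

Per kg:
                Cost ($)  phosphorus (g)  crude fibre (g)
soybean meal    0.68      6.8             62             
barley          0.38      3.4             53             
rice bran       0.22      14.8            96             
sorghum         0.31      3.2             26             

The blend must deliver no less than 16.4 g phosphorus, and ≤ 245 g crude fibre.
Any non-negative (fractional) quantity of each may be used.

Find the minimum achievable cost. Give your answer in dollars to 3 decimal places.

$0.244

Set it up as a linear program. Let x1 = kg of soybean meal, x2 = kg of barley, x3 = kg of rice bran, x4 = kg of sorghum.
Minimise 0.68x1 + 0.38x2 + 0.22x3 + 0.31x4 with:
  6.8x1 + 3.4x2 + 14.8x3 + 3.2x4 ≥ 16.4   (phosphorus)
  62x1 + 53x2 + 96x3 + 26x4 ≤ 245   (crude fibre)
  x1, x2, x3, x4 ≥ 0.
The cheapest feasible vertex uses only rice bran; soybean meal, barley, sorghum are not used. Binding constraint: phosphorus.
Optimal quantities: rice bran = 1.108 kg.
Total cost: 0.22·1.108 = 0.24376.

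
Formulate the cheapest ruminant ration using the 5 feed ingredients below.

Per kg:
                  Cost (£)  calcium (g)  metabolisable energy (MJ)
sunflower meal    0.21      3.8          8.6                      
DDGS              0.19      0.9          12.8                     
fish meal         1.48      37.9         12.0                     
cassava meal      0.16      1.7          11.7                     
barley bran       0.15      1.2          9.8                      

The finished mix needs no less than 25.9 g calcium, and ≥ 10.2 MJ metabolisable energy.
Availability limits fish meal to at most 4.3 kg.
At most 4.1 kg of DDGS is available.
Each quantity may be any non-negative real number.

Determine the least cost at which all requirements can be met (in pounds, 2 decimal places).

£1.03

Set it up as a linear program. Let x1 = kg of sunflower meal, x2 = kg of DDGS, x3 = kg of fish meal, x4 = kg of cassava meal, x5 = kg of barley bran.
Minimise 0.21x1 + 0.19x2 + 1.48x3 + 0.16x4 + 0.15x5 s.t.:
  3.8x1 + 0.9x2 + 37.9x3 + 1.7x4 + 1.2x5 ≥ 25.9   (calcium)
  8.6x1 + 12.8x2 + 12x3 + 11.7x4 + 9.8x5 ≥ 10.2   (metabolisable energy)
  x3 ≤ 4.3
  x2 ≤ 4.1
  x1, x2, x3, x4, x5 ≥ 0.
The minimum-cost mix takes nothing from DDGS, cassava meal, barley bran — only sunflower meal, fish meal. There the calcium and metabolisable energy constraints are tight.
That vertex is x1 = 0.2703, x3 = 0.6563.
Total cost: 0.21·0.2703 + 1.48·0.6563 = 1.0281.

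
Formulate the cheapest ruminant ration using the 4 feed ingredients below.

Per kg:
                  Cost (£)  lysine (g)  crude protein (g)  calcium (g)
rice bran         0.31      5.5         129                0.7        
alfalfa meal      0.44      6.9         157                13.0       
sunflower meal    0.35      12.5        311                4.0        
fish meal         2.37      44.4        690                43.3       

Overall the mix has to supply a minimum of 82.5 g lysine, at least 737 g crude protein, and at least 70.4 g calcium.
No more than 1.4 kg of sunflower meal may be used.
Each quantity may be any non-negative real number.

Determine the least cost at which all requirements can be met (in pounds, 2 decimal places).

£3.98

Let x1 = kg of rice bran, x2 = kg of alfalfa meal, x3 = kg of sunflower meal, x4 = kg of fish meal.
Minimize 0.31x1 + 0.44x2 + 0.35x3 + 2.37x4 s.t.:
  5.5x1 + 6.9x2 + 12.5x3 + 44.4x4 ≥ 82.5   (lysine)
  129x1 + 157x2 + 311x3 + 690x4 ≥ 737   (crude protein)
  0.7x1 + 13x2 + 4x3 + 43.3x4 ≥ 70.4   (calcium)
  x3 ≤ 1.4
  x1, x2, x3, x4 ≥ 0.
The cheapest feasible vertex uses only alfalfa meal, sunflower meal, fish meal; rice bran is not used. Binding constraints: lysine, calcium, the sunflower meal cap.
Optimal quantities: alfalfa meal = 0.2249 kg, sunflower meal = 1.4 kg, fish meal = 1.429 kg.
Hence cost = 0.44·0.2249 + 0.35·1.4 + 2.37·1.429 = £3.9757.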